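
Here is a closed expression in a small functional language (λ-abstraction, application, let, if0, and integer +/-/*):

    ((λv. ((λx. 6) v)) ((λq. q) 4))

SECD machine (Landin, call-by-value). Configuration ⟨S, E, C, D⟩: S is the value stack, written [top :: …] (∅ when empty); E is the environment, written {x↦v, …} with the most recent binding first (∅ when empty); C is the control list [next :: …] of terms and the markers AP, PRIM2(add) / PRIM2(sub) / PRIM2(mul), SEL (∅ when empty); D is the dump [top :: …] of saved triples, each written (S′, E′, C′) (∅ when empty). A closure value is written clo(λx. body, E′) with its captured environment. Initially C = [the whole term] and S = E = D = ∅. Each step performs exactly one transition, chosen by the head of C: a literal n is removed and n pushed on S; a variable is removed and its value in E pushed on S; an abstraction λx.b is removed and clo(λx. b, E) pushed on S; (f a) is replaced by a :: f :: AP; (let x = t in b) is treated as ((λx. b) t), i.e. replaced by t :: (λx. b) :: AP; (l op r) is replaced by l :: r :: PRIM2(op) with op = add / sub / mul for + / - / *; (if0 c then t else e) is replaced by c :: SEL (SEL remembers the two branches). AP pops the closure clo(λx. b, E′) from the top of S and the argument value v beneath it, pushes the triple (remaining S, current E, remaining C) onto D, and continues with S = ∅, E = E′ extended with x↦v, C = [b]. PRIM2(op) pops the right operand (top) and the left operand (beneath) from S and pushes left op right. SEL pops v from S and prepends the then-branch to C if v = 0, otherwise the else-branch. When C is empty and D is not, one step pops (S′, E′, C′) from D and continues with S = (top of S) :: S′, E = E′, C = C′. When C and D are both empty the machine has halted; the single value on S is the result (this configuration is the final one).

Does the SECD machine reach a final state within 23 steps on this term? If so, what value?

t=0: ⟨S=∅; E=∅; C=[((λv. ((λx. 6) v)) ((λq. q) 4))]; D=∅⟩
t=1: ⟨S=∅; E=∅; C=[((λq. q) 4) :: (λv. ((λx. 6) v)) :: AP]; D=∅⟩
t=2: ⟨S=∅; E=∅; C=[4 :: (λq. q) :: AP :: (λv. ((λx. 6) v)) :: AP]; D=∅⟩
t=3: ⟨S=[4]; E=∅; C=[(λq. q) :: AP :: (λv. ((λx. 6) v)) :: AP]; D=∅⟩
t=4: ⟨S=[clo(λq. q, ∅) :: 4]; E=∅; C=[AP :: (λv. ((λx. 6) v)) :: AP]; D=∅⟩
t=5: ⟨S=∅; E={q↦4}; C=[q]; D=[(∅, ∅, [(λv. ((λx. 6) v)) :: AP])]⟩
t=6: ⟨S=[4]; E={q↦4}; C=∅; D=[(∅, ∅, [(λv. ((λx. 6) v)) :: AP])]⟩
t=7: ⟨S=[4]; E=∅; C=[(λv. ((λx. 6) v)) :: AP]; D=∅⟩
t=8: ⟨S=[clo(λv. ((λx. 6) v), ∅) :: 4]; E=∅; C=[AP]; D=∅⟩
t=9: ⟨S=∅; E={v↦4}; C=[((λx. 6) v)]; D=[(∅, ∅, ∅)]⟩
t=10: ⟨S=∅; E={v↦4}; C=[v :: (λx. 6) :: AP]; D=[(∅, ∅, ∅)]⟩
t=11: ⟨S=[4]; E={v↦4}; C=[(λx. 6) :: AP]; D=[(∅, ∅, ∅)]⟩
t=12: ⟨S=[clo(λx. 6, {v↦4}) :: 4]; E={v↦4}; C=[AP]; D=[(∅, ∅, ∅)]⟩
t=13: ⟨S=∅; E={x↦4, v↦4}; C=[6]; D=[(∅, {v↦4}, ∅) :: (∅, ∅, ∅)]⟩
t=14: ⟨S=[6]; E={x↦4, v↦4}; C=∅; D=[(∅, {v↦4}, ∅) :: (∅, ∅, ∅)]⟩
t=15: ⟨S=[6]; E={v↦4}; C=∅; D=[(∅, ∅, ∅)]⟩
t=16: ⟨S=[6]; E=∅; C=∅; D=∅⟩
→ final value 6

Answer: 6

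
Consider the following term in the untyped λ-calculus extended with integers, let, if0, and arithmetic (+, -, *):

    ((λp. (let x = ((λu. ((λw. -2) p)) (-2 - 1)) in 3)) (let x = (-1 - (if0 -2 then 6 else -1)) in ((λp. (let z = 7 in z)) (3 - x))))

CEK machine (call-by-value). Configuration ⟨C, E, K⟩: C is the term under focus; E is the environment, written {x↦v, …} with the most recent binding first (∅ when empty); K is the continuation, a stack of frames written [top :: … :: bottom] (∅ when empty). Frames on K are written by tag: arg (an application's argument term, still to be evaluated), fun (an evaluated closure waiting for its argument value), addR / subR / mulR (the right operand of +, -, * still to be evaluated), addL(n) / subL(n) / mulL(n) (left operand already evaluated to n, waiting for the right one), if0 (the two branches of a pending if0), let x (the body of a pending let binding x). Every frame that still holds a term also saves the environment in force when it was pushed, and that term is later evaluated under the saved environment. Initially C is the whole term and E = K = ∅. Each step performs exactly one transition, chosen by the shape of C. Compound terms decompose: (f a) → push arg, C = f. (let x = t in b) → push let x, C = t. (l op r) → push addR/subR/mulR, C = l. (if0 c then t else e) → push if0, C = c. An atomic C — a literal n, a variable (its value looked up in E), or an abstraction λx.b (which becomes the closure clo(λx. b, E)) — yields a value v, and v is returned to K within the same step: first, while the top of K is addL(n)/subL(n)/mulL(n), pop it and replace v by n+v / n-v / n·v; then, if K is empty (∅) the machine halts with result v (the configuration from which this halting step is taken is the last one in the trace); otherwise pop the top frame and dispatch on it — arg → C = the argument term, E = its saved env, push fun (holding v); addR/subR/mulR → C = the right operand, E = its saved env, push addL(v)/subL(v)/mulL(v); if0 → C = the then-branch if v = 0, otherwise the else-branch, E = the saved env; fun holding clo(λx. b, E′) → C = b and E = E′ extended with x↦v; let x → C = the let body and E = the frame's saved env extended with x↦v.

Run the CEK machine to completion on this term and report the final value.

Answer: 3

Derivation:
t=0: <C=((λp. (let x = ((λu. ((λw. -2) p)) (-2 - 1)) in 3)) (let x = (-1 - (if0 -2 then 6 else -1)) in ((λp. (let z = 7 in z)) (3 - x)))), E=∅, K=∅>
t=1: <C=(λp. (let x = ((λu. ((λw. -2) p)) (-2 - 1)) in 3)), E=∅, K=[arg]>
t=2: <C=(let x = (-1 - (if0 -2 then 6 else -1)) in ((λp. (let z = 7 in z)) (3 - x))), E=∅, K=[fun]>
t=3: <C=(-1 - (if0 -2 then 6 else -1)), E=∅, K=[let x :: fun]>
t=4: <C=-1, E=∅, K=[subR :: let x :: fun]>
t=5: <C=(if0 -2 then 6 else -1), E=∅, K=[subL(-1) :: let x :: fun]>
t=6: <C=-2, E=∅, K=[if0 :: subL(-1) :: let x :: fun]>
t=7: <C=-1, E=∅, K=[subL(-1) :: let x :: fun]>
t=8: <C=((λp. (let z = 7 in z)) (3 - x)), E={x↦0}, K=[fun]>
t=9: <C=(λp. (let z = 7 in z)), E={x↦0}, K=[arg :: fun]>
t=10: <C=(3 - x), E={x↦0}, K=[fun :: fun]>
t=11: <C=3, E={x↦0}, K=[subR :: fun :: fun]>
t=12: <C=x, E={x↦0}, K=[subL(3) :: fun :: fun]>
t=13: <C=(let z = 7 in z), E={p↦3, x↦0}, K=[fun]>
t=14: <C=7, E={p↦3, x↦0}, K=[let z :: fun]>
t=15: <C=z, E={z↦7, p↦3, x↦0}, K=[fun]>
t=16: <C=(let x = ((λu. ((λw. -2) p)) (-2 - 1)) in 3), E={p↦7}, K=∅>
t=17: <C=((λu. ((λw. -2) p)) (-2 - 1)), E={p↦7}, K=[let x]>
t=18: <C=(λu. ((λw. -2) p)), E={p↦7}, K=[arg :: let x]>
t=19: <C=(-2 - 1), E={p↦7}, K=[fun :: let x]>
t=20: <C=-2, E={p↦7}, K=[subR :: fun :: let x]>
t=21: <C=1, E={p↦7}, K=[subL(-2) :: fun :: let x]>
t=22: <C=((λw. -2) p), E={u↦-3, p↦7}, K=[let x]>
t=23: <C=(λw. -2), E={u↦-3, p↦7}, K=[arg :: let x]>
t=24: <C=p, E={u↦-3, p↦7}, K=[fun :: let x]>
t=25: <C=-2, E={w↦7, u↦-3, p↦7}, K=[let x]>
t=26: <C=3, E={x↦-2, p↦7}, K=∅>
→ final value 3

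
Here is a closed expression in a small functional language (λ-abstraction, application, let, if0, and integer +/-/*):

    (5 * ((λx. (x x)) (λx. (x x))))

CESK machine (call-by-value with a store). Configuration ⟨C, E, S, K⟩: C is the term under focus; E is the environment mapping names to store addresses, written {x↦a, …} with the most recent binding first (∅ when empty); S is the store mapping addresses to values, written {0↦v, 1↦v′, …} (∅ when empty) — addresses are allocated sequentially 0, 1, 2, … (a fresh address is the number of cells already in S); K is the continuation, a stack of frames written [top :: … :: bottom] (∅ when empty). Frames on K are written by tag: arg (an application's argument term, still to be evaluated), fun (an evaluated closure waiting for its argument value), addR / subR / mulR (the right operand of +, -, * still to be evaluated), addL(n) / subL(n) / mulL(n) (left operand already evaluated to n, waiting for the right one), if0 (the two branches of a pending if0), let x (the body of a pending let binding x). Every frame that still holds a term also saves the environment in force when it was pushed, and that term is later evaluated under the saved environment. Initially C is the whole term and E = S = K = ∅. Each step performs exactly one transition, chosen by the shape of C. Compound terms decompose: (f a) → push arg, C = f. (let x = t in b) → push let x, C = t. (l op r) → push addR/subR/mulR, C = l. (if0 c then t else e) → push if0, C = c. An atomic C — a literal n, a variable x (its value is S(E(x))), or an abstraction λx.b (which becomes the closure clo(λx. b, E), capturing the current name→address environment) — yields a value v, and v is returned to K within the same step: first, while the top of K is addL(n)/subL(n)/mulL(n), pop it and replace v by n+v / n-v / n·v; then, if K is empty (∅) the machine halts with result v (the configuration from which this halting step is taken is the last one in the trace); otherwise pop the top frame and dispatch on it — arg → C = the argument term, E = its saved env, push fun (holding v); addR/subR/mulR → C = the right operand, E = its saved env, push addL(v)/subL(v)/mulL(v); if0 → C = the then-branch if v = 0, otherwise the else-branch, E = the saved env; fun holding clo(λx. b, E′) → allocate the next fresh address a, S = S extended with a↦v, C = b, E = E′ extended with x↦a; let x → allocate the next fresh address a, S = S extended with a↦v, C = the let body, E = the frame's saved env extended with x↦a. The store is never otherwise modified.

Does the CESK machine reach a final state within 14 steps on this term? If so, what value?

[0] [C=(5 * ((λx. (x x)) (λx. (x x)))) | E=∅ | S=∅ | K=∅]
[1] [C=5 | E=∅ | S=∅ | K=[mulR]]
[2] [C=((λx. (x x)) (λx. (x x))) | E=∅ | S=∅ | K=[mulL(5)]]
[3] [C=(λx. (x x)) | E=∅ | S=∅ | K=[arg :: mulL(5)]]
[4] [C=(λx. (x x)) | E=∅ | S=∅ | K=[fun :: mulL(5)]]
[5] [C=(x x) | E={x↦0} | S={0↦clo(λx. (x x), ∅)} | K=[mulL(5)]]
[6] [C=x | E={x↦0} | S={0↦clo(λx. (x x), ∅)} | K=[arg :: mulL(5)]]
[7] [C=x | E={x↦0} | S={0↦clo(λx. (x x), ∅)} | K=[fun :: mulL(5)]]
[8] [C=(x x) | E={x↦1} | S={0↦clo(λx. (x x), ∅), 1↦clo(λx. (x x), ∅)} | K=[mulL(5)]]
[9] [C=x | E={x↦1} | S={0↦clo(λx. (x x), ∅), 1↦clo(λx. (x x), ∅)} | K=[arg :: mulL(5)]]
[10] [C=x | E={x↦1} | S={0↦clo(λx. (x x), ∅), 1↦clo(λx. (x x), ∅)} | K=[fun :: mulL(5)]]
[11] [C=(x x) | E={x↦2} | S={0↦clo(λx. (x x), ∅), 1↦clo(λx. (x x), ∅), 2↦clo(λx. (x x), ∅)} | K=[mulL(5)]]
[12] [C=x | E={x↦2} | S={0↦clo(λx. (x x), ∅), 1↦clo(λx. (x x), ∅), 2↦clo(λx. (x x), ∅)} | K=[arg :: mulL(5)]]
[13] [C=x | E={x↦2} | S={0↦clo(λx. (x x), ∅), 1↦clo(λx. (x x), ∅), 2↦clo(λx. (x x), ∅)} | K=[fun :: mulL(5)]]
[14] [C=(x x) | E={x↦3} | S={0↦clo(λx. (x x), ∅), 1↦clo(λx. (x x), ∅), 2↦clo(λx. (x x), ∅), 3↦clo(λx. (x x), ∅)} | K=[mulL(5)]]
→ 14 transitions taken and the configuration is still not final: no result within 14 steps

Answer: DIVERGES (no final state within 14 steps)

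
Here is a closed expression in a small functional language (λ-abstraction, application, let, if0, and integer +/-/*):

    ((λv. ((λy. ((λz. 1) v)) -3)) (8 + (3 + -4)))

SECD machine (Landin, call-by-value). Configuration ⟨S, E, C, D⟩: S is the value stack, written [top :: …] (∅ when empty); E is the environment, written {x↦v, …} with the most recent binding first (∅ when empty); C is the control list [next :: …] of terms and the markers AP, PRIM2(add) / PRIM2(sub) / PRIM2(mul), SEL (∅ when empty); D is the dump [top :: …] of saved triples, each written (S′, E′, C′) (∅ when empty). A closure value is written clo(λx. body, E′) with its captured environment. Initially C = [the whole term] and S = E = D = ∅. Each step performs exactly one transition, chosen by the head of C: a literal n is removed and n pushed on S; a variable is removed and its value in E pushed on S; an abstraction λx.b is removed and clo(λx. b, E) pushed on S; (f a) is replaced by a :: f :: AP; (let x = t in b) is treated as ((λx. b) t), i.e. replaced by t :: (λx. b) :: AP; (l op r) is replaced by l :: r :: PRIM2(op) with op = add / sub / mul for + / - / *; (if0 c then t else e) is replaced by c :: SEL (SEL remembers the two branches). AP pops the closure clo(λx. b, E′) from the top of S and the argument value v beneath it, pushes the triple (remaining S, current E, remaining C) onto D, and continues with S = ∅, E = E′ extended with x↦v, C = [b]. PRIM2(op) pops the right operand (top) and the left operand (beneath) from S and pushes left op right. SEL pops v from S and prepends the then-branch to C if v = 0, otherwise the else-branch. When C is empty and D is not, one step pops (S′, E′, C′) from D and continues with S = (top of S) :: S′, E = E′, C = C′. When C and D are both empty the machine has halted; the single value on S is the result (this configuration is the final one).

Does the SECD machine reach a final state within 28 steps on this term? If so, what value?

Answer: 1

Machine steps:
t=0: [S=∅ | E=∅ | C=[((λv. ((λy. ((λz. 1) v)) -3)) (8 + (3 + -4)))] | D=∅]
t=1: [S=∅ | E=∅ | C=[(8 + (3 + -4)) :: (λv. ((λy. ((λz. 1) v)) -3)) :: AP] | D=∅]
t=2: [S=∅ | E=∅ | C=[8 :: (3 + -4) :: PRIM2(add) :: (λv. ((λy. ((λz. 1) v)) -3)) :: AP] | D=∅]
t=3: [S=[8] | E=∅ | C=[(3 + -4) :: PRIM2(add) :: (λv. ((λy. ((λz. 1) v)) -3)) :: AP] | D=∅]
t=4: [S=[8] | E=∅ | C=[3 :: -4 :: PRIM2(add) :: PRIM2(add) :: (λv. ((λy. ((λz. 1) v)) -3)) :: AP] | D=∅]
t=5: [S=[3 :: 8] | E=∅ | C=[-4 :: PRIM2(add) :: PRIM2(add) :: (λv. ((λy. ((λz. 1) v)) -3)) :: AP] | D=∅]
t=6: [S=[-4 :: 3 :: 8] | E=∅ | C=[PRIM2(add) :: PRIM2(add) :: (λv. ((λy. ((λz. 1) v)) -3)) :: AP] | D=∅]
t=7: [S=[-1 :: 8] | E=∅ | C=[PRIM2(add) :: (λv. ((λy. ((λz. 1) v)) -3)) :: AP] | D=∅]
t=8: [S=[7] | E=∅ | C=[(λv. ((λy. ((λz. 1) v)) -3)) :: AP] | D=∅]
t=9: [S=[clo(λv. ((λy. ((λz. 1) v)) -3), ∅) :: 7] | E=∅ | C=[AP] | D=∅]
t=10: [S=∅ | E={v↦7} | C=[((λy. ((λz. 1) v)) -3)] | D=[(∅, ∅, ∅)]]
t=11: [S=∅ | E={v↦7} | C=[-3 :: (λy. ((λz. 1) v)) :: AP] | D=[(∅, ∅, ∅)]]
t=12: [S=[-3] | E={v↦7} | C=[(λy. ((λz. 1) v)) :: AP] | D=[(∅, ∅, ∅)]]
t=13: [S=[clo(λy. ((λz. 1) v), {v↦7}) :: -3] | E={v↦7} | C=[AP] | D=[(∅, ∅, ∅)]]
t=14: [S=∅ | E={y↦-3, v↦7} | C=[((λz. 1) v)] | D=[(∅, {v↦7}, ∅) :: (∅, ∅, ∅)]]
t=15: [S=∅ | E={y↦-3, v↦7} | C=[v :: (λz. 1) :: AP] | D=[(∅, {v↦7}, ∅) :: (∅, ∅, ∅)]]
t=16: [S=[7] | E={y↦-3, v↦7} | C=[(λz. 1) :: AP] | D=[(∅, {v↦7}, ∅) :: (∅, ∅, ∅)]]
t=17: [S=[clo(λz. 1, {y↦-3, v↦7}) :: 7] | E={y↦-3, v↦7} | C=[AP] | D=[(∅, {v↦7}, ∅) :: (∅, ∅, ∅)]]
t=18: [S=∅ | E={z↦7, y↦-3, v↦7} | C=[1] | D=[(∅, {y↦-3, v↦7}, ∅) :: (∅, {v↦7}, ∅) :: (∅, ∅, ∅)]]
t=19: [S=[1] | E={z↦7, y↦-3, v↦7} | C=∅ | D=[(∅, {y↦-3, v↦7}, ∅) :: (∅, {v↦7}, ∅) :: (∅, ∅, ∅)]]
t=20: [S=[1] | E={y↦-3, v↦7} | C=∅ | D=[(∅, {v↦7}, ∅) :: (∅, ∅, ∅)]]
t=21: [S=[1] | E={v↦7} | C=∅ | D=[(∅, ∅, ∅)]]
t=22: [S=[1] | E=∅ | C=∅ | D=∅]
→ final value 1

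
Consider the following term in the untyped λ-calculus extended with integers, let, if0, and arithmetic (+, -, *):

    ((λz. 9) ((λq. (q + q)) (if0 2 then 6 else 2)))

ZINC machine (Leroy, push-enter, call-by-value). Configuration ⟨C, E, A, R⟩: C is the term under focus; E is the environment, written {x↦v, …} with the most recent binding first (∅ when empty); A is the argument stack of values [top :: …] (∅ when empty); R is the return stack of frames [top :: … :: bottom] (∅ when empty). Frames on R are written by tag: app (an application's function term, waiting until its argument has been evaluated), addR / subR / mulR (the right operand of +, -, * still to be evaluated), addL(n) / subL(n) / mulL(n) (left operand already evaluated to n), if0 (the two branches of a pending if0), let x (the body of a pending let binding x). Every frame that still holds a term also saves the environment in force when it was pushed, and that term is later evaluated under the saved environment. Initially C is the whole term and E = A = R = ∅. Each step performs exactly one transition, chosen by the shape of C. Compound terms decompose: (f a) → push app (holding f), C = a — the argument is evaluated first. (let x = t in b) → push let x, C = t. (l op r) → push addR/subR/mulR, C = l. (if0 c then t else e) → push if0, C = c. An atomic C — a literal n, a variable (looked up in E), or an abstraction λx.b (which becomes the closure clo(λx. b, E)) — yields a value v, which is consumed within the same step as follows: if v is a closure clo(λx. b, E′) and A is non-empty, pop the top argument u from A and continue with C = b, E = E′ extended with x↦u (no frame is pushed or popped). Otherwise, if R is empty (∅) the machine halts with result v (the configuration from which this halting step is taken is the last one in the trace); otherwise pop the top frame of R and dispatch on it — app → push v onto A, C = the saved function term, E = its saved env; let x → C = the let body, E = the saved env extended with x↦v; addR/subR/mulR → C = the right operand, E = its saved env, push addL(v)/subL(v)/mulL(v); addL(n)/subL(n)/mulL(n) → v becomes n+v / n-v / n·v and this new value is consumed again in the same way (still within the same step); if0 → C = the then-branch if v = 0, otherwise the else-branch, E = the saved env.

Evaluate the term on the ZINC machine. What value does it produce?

Answer: 9

Execution trace:
0. ⟨C=((λz. 9) ((λq. (q + q)) (if0 2 then 6 else 2))); E=∅; A=∅; R=∅⟩
1. ⟨C=((λq. (q + q)) (if0 2 then 6 else 2)); E=∅; A=∅; R=[app]⟩
2. ⟨C=(if0 2 then 6 else 2); E=∅; A=∅; R=[app :: app]⟩
3. ⟨C=2; E=∅; A=∅; R=[if0 :: app :: app]⟩
4. ⟨C=2; E=∅; A=∅; R=[app :: app]⟩
5. ⟨C=(λq. (q + q)); E=∅; A=[2]; R=[app]⟩
6. ⟨C=(q + q); E={q↦2}; A=∅; R=[app]⟩
7. ⟨C=q; E={q↦2}; A=∅; R=[addR :: app]⟩
8. ⟨C=q; E={q↦2}; A=∅; R=[addL(2) :: app]⟩
9. ⟨C=(λz. 9); E=∅; A=[4]; R=∅⟩
10. ⟨C=9; E={z↦4}; A=∅; R=∅⟩
→ final value 9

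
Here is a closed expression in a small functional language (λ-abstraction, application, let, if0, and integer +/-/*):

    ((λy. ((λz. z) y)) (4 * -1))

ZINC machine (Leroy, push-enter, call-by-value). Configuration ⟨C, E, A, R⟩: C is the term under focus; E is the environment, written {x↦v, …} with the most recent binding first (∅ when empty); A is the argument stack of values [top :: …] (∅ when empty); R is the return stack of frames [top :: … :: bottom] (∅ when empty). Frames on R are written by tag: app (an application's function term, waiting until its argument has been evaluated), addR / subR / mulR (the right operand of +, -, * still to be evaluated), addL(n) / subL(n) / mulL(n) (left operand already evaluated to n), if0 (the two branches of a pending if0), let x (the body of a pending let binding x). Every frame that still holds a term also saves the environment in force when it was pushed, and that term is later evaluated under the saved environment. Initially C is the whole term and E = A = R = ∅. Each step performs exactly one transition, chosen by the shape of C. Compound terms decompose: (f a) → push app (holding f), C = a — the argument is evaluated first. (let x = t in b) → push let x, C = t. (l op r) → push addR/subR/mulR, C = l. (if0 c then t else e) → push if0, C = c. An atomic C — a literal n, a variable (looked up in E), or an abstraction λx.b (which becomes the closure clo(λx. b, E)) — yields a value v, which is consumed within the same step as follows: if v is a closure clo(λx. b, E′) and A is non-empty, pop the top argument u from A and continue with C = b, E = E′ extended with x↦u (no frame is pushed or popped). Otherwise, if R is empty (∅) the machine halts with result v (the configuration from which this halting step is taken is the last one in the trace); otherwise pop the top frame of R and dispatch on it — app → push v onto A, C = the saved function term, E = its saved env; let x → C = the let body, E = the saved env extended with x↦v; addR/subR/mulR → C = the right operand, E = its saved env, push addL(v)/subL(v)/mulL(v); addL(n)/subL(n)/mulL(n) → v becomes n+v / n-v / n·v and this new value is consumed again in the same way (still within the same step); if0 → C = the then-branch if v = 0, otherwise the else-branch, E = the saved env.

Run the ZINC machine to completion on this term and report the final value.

t=0: <C=((λy. ((λz. z) y)) (4 * -1)), E=∅, A=∅, R=∅>
t=1: <C=(4 * -1), E=∅, A=∅, R=[app]>
t=2: <C=4, E=∅, A=∅, R=[mulR :: app]>
t=3: <C=-1, E=∅, A=∅, R=[mulL(4) :: app]>
t=4: <C=(λy. ((λz. z) y)), E=∅, A=[-4], R=∅>
t=5: <C=((λz. z) y), E={y↦-4}, A=∅, R=∅>
t=6: <C=y, E={y↦-4}, A=∅, R=[app]>
t=7: <C=(λz. z), E={y↦-4}, A=[-4], R=∅>
t=8: <C=z, E={z↦-4, y↦-4}, A=∅, R=∅>
→ final value -4

Answer: -4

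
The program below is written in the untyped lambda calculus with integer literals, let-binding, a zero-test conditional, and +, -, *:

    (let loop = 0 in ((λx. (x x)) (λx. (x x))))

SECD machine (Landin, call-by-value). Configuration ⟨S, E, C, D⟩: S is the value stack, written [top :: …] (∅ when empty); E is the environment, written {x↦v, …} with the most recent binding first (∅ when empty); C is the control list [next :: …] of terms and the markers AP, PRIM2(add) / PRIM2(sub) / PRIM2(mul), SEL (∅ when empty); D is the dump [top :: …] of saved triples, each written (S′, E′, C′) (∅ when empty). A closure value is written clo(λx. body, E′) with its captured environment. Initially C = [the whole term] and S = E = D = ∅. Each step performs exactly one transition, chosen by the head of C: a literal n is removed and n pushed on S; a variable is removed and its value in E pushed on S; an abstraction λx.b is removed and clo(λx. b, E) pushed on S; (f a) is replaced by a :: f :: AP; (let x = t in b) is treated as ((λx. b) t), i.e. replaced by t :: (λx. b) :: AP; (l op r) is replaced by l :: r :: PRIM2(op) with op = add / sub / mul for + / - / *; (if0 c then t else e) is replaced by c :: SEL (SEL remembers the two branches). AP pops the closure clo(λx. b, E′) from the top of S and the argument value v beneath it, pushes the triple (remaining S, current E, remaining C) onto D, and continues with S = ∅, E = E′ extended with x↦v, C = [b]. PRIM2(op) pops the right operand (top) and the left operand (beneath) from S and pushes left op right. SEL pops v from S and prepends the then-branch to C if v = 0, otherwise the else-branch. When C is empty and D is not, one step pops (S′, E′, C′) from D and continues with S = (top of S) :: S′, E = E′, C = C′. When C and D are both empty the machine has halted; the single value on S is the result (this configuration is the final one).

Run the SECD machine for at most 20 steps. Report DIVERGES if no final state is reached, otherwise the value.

Answer: DIVERGES (no final state within 20 steps)

Execution trace:
[0] <S=∅, E=∅, C=[(let loop = 0 in ((λx. (x x)) (λx. (x x))))], D=∅>
[1] <S=∅, E=∅, C=[0 :: (λloop. ((λx. (x x)) (λx. (x x)))) :: AP], D=∅>
[2] <S=[0], E=∅, C=[(λloop. ((λx. (x x)) (λx. (x x)))) :: AP], D=∅>
[3] <S=[clo(λloop. ((λx. (x x)) (λx. (x x))), ∅) :: 0], E=∅, C=[AP], D=∅>
[4] <S=∅, E={loop↦0}, C=[((λx. (x x)) (λx. (x x)))], D=[(∅, ∅, ∅)]>
[5] <S=∅, E={loop↦0}, C=[(λx. (x x)) :: (λx. (x x)) :: AP], D=[(∅, ∅, ∅)]>
[6] <S=[clo(λx. (x x), {loop↦0})], E={loop↦0}, C=[(λx. (x x)) :: AP], D=[(∅, ∅, ∅)]>
[7] <S=[clo(λx. (x x), {loop↦0}) :: clo(λx. (x x), {loop↦0})], E={loop↦0}, C=[AP], D=[(∅, ∅, ∅)]>
[8] <S=∅, E={x↦clo(λx. (x x), {loop↦0}), loop↦0}, C=[(x x)], D=[(∅, {loop↦0}, ∅) :: (∅, ∅, ∅)]>
[9] <S=∅, E={x↦clo(λx. (x x), {loop↦0}), loop↦0}, C=[x :: x :: AP], D=[(∅, {loop↦0}, ∅) :: (∅, ∅, ∅)]>
[10] <S=[clo(λx. (x x), {loop↦0})], E={x↦clo(λx. (x x), {loop↦0}), loop↦0}, C=[x :: AP], D=[(∅, {loop↦0}, ∅) :: (∅, ∅, ∅)]>
[11] <S=[clo(λx. (x x), {loop↦0}) :: clo(λx. (x x), {loop↦0})], E={x↦clo(λx. (x x), {loop↦0}), loop↦0}, C=[AP], D=[(∅, {loop↦0}, ∅) :: (∅, ∅, ∅)]>
[12] <S=∅, E={x↦clo(λx. (x x), {loop↦0}), loop↦0}, C=[(x x)], D=[(∅, {x↦clo(λx. (x x), {loop↦0}), loop↦0}, ∅) :: (∅, {loop↦0}, ∅) :: (∅, ∅, ∅)]>
[13] <S=∅, E={x↦clo(λx. (x x), {loop↦0}), loop↦0}, C=[x :: x :: AP], D=[(∅, {x↦clo(λx. (x x), {loop↦0}), loop↦0}, ∅) :: (∅, {loop↦0}, ∅) :: (∅, ∅, ∅)]>
[14] <S=[clo(λx. (x x), {loop↦0})], E={x↦clo(λx. (x x), {loop↦0}), loop↦0}, C=[x :: AP], D=[(∅, {x↦clo(λx. (x x), {loop↦0}), loop↦0}, ∅) :: (∅, {loop↦0}, ∅) :: (∅, ∅, ∅)]>
[15] <S=[clo(λx. (x x), {loop↦0}) :: clo(λx. (x x), {loop↦0})], E={x↦clo(λx. (x x), {loop↦0}), loop↦0}, C=[AP], D=[(∅, {x↦clo(λx. (x x), {loop↦0}), loop↦0}, ∅) :: (∅, {loop↦0}, ∅) :: (∅, ∅, ∅)]>
[16] <S=∅, E={x↦clo(λx. (x x), {loop↦0}), loop↦0}, C=[(x x)], D=[(∅, {x↦clo(λx. (x x), {loop↦0}), loop↦0}, ∅) :: (∅, {x↦clo(λx. (x x), {loop↦0}), loop↦0}, ∅) :: (∅, {loop↦0}, ∅) :: (∅, ∅, ∅)]>
[17] <S=∅, E={x↦clo(λx. (x x), {loop↦0}), loop↦0}, C=[x :: x :: AP], D=[(∅, {x↦clo(λx. (x x), {loop↦0}), loop↦0}, ∅) :: (∅, {x↦clo(λx. (x x), {loop↦0}), loop↦0}, ∅) :: (∅, {loop↦0}, ∅) :: (∅, ∅, ∅)]>
[18] <S=[clo(λx. (x x), {loop↦0})], E={x↦clo(λx. (x x), {loop↦0}), loop↦0}, C=[x :: AP], D=[(∅, {x↦clo(λx. (x x), {loop↦0}), loop↦0}, ∅) :: (∅, {x↦clo(λx. (x x), {loop↦0}), loop↦0}, ∅) :: (∅, {loop↦0}, ∅) :: (∅, ∅, ∅)]>
[19] <S=[clo(λx. (x x), {loop↦0}) :: clo(λx. (x x), {loop↦0})], E={x↦clo(λx. (x x), {loop↦0}), loop↦0}, C=[AP], D=[(∅, {x↦clo(λx. (x x), {loop↦0}), loop↦0}, ∅) :: (∅, {x↦clo(λx. (x x), {loop↦0}), loop↦0}, ∅) :: (∅, {loop↦0}, ∅) :: (∅, ∅, ∅)]>
[20] <S=∅, E={x↦clo(λx. (x x), {loop↦0}), loop↦0}, C=[(x x)], D=[(∅, {x↦clo(λx. (x x), {loop↦0}), loop↦0}, ∅) :: (∅, {x↦clo(λx. (x x), {loop↦0}), loop↦0}, ∅) :: (∅, {x↦clo(λx. (x x), {loop↦0}), loop↦0}, ∅) :: (∅, {loop↦0}, ∅) :: (∅, ∅, ∅)]>
→ 20 transitions taken and the configuration is still not final: no result within 20 steps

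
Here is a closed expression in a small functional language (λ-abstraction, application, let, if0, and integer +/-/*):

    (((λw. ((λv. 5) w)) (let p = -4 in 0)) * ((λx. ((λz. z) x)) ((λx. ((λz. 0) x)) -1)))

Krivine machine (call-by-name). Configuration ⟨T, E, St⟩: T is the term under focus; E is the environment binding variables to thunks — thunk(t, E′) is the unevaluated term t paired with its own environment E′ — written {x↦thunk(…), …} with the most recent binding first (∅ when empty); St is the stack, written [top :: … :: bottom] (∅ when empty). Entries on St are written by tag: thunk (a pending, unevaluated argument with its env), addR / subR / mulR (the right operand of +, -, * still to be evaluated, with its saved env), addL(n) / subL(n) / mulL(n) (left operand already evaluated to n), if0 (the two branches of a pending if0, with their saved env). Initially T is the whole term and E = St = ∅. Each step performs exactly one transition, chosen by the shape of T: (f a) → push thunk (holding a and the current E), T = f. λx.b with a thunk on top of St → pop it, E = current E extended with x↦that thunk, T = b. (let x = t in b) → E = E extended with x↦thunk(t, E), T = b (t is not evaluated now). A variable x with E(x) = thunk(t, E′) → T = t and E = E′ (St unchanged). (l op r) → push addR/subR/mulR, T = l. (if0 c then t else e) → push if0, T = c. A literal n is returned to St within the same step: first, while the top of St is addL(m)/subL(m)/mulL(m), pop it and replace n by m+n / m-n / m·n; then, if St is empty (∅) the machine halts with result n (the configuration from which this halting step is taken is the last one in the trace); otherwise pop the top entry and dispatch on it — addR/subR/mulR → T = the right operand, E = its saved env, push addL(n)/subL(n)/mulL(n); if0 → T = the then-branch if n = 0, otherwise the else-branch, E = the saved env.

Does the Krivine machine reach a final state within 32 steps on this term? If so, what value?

Answer: 0

Machine steps:
[0] <T=(((λw. ((λv. 5) w)) (let p = -4 in 0)) * ((λx. ((λz. z) x)) ((λx. ((λz. 0) x)) -1))), E=∅, St=∅>
[1] <T=((λw. ((λv. 5) w)) (let p = -4 in 0)), E=∅, St=[mulR]>
[2] <T=(λw. ((λv. 5) w)), E=∅, St=[thunk :: mulR]>
[3] <T=((λv. 5) w), E={w↦thunk((let p = -4 in 0), ∅)}, St=[mulR]>
[4] <T=(λv. 5), E={w↦thunk((let p = -4 in 0), ∅)}, St=[thunk :: mulR]>
[5] <T=5, E={v↦thunk(w, {w↦thunk((let p = -4 in 0), ∅)}), w↦thunk((let p = -4 in 0), ∅)}, St=[mulR]>
[6] <T=((λx. ((λz. z) x)) ((λx. ((λz. 0) x)) -1)), E=∅, St=[mulL(5)]>
[7] <T=(λx. ((λz. z) x)), E=∅, St=[thunk :: mulL(5)]>
[8] <T=((λz. z) x), E={x↦thunk(((λx. ((λz. 0) x)) -1), ∅)}, St=[mulL(5)]>
[9] <T=(λz. z), E={x↦thunk(((λx. ((λz. 0) x)) -1), ∅)}, St=[thunk :: mulL(5)]>
[10] <T=z, E={z↦thunk(x, {x↦thunk(((λx. ((λz. 0) x)) -1), ∅)}), x↦thunk(((λx. ((λz. 0) x)) -1), ∅)}, St=[mulL(5)]>
[11] <T=x, E={x↦thunk(((λx. ((λz. 0) x)) -1), ∅)}, St=[mulL(5)]>
[12] <T=((λx. ((λz. 0) x)) -1), E=∅, St=[mulL(5)]>
[13] <T=(λx. ((λz. 0) x)), E=∅, St=[thunk :: mulL(5)]>
[14] <T=((λz. 0) x), E={x↦thunk(-1, ∅)}, St=[mulL(5)]>
[15] <T=(λz. 0), E={x↦thunk(-1, ∅)}, St=[thunk :: mulL(5)]>
[16] <T=0, E={z↦thunk(x, {x↦thunk(-1, ∅)}), x↦thunk(-1, ∅)}, St=[mulL(5)]>
→ final value 0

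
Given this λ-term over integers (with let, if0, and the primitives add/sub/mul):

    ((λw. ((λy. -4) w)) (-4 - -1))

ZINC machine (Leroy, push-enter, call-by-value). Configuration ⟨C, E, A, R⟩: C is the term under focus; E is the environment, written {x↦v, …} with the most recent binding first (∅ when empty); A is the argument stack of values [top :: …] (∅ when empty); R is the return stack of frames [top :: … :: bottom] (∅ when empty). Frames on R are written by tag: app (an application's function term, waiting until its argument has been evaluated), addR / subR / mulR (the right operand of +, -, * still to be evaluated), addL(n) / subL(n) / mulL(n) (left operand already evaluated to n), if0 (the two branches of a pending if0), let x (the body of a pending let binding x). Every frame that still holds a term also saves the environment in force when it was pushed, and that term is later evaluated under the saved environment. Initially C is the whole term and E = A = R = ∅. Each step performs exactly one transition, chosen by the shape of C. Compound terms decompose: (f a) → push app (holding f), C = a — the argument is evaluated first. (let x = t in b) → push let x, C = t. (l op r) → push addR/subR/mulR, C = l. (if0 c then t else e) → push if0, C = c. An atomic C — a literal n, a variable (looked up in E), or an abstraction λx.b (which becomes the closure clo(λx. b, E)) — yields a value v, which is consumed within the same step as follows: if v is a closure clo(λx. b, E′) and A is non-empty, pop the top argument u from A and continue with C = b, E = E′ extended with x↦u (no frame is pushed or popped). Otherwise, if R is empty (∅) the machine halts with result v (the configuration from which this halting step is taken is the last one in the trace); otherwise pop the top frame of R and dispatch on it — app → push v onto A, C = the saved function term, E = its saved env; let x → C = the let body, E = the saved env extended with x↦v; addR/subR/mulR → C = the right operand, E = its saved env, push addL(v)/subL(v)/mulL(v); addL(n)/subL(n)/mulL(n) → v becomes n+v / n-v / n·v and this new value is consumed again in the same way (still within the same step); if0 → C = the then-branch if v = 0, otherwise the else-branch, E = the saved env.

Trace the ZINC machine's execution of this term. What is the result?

t=0: ⟨C=((λw. ((λy. -4) w)) (-4 - -1)); E=∅; A=∅; R=∅⟩
t=1: ⟨C=(-4 - -1); E=∅; A=∅; R=[app]⟩
t=2: ⟨C=-4; E=∅; A=∅; R=[subR :: app]⟩
t=3: ⟨C=-1; E=∅; A=∅; R=[subL(-4) :: app]⟩
t=4: ⟨C=(λw. ((λy. -4) w)); E=∅; A=[-3]; R=∅⟩
t=5: ⟨C=((λy. -4) w); E={w↦-3}; A=∅; R=∅⟩
t=6: ⟨C=w; E={w↦-3}; A=∅; R=[app]⟩
t=7: ⟨C=(λy. -4); E={w↦-3}; A=[-3]; R=∅⟩
t=8: ⟨C=-4; E={y↦-3, w↦-3}; A=∅; R=∅⟩
→ final value -4

Answer: -4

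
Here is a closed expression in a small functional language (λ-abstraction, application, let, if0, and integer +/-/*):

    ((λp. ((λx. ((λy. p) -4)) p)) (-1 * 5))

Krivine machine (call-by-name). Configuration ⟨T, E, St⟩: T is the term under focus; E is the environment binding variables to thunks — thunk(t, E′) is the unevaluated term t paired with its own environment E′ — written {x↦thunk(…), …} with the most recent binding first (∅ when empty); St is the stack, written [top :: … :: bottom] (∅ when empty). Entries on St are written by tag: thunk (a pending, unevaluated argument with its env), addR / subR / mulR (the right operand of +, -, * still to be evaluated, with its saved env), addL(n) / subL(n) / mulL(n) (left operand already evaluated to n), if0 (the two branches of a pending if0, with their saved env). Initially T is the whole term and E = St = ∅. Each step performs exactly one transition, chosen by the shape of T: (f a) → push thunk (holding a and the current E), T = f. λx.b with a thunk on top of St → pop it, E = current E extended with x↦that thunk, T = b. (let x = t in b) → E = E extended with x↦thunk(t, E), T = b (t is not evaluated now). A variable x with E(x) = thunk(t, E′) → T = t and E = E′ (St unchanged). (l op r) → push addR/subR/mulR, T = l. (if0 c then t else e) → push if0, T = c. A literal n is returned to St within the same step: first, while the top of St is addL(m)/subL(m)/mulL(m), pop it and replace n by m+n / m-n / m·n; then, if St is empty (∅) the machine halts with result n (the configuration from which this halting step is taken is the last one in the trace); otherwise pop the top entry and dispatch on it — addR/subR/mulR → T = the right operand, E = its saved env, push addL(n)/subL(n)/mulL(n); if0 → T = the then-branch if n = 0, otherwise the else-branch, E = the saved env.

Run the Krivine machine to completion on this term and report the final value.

Answer: -5

Derivation:
t=0: <T=((λp. ((λx. ((λy. p) -4)) p)) (-1 * 5)), E=∅, St=∅>
t=1: <T=(λp. ((λx. ((λy. p) -4)) p)), E=∅, St=[thunk]>
t=2: <T=((λx. ((λy. p) -4)) p), E={p↦thunk((-1 * 5), ∅)}, St=∅>
t=3: <T=(λx. ((λy. p) -4)), E={p↦thunk((-1 * 5), ∅)}, St=[thunk]>
t=4: <T=((λy. p) -4), E={x↦thunk(p, {p↦thunk((-1 * 5), ∅)}), p↦thunk((-1 * 5), ∅)}, St=∅>
t=5: <T=(λy. p), E={x↦thunk(p, {p↦thunk((-1 * 5), ∅)}), p↦thunk((-1 * 5), ∅)}, St=[thunk]>
t=6: <T=p, E={y↦thunk(-4, {x↦thunk(p, {p↦thunk((-1 * 5), ∅)}), p↦thunk((-1 * 5), ∅)}), x↦thunk(p, {p↦thunk((-1 * 5), ∅)}), p↦thunk((-1 * 5), ∅)}, St=∅>
t=7: <T=(-1 * 5), E=∅, St=∅>
t=8: <T=-1, E=∅, St=[mulR]>
t=9: <T=5, E=∅, St=[mulL(-1)]>
→ final value -5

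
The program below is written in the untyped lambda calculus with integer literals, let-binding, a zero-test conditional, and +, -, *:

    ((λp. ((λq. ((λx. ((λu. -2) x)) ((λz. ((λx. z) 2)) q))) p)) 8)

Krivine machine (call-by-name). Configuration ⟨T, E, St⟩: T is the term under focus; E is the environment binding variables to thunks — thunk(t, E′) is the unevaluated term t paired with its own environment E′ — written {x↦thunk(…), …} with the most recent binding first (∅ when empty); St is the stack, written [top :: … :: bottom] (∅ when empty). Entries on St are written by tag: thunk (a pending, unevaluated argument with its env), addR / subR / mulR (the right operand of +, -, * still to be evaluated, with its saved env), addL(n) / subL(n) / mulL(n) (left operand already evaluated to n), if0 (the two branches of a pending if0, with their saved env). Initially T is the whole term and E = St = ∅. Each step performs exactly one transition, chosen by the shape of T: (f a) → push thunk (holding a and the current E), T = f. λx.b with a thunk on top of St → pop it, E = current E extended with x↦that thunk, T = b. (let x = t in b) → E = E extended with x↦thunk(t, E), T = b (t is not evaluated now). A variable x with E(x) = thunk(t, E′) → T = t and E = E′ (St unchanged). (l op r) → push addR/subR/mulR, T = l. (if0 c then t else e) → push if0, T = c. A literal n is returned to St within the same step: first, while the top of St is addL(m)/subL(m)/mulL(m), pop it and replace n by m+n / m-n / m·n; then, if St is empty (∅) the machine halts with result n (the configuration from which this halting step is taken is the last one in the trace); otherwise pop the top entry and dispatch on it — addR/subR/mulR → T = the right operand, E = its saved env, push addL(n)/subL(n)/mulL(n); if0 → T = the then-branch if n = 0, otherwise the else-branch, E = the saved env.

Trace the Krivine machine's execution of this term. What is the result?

0. ⟨T=((λp. ((λq. ((λx. ((λu. -2) x)) ((λz. ((λx. z) 2)) q))) p)) 8); E=∅; St=∅⟩
1. ⟨T=(λp. ((λq. ((λx. ((λu. -2) x)) ((λz. ((λx. z) 2)) q))) p)); E=∅; St=[thunk]⟩
2. ⟨T=((λq. ((λx. ((λu. -2) x)) ((λz. ((λx. z) 2)) q))) p); E={p↦thunk(8, ∅)}; St=∅⟩
3. ⟨T=(λq. ((λx. ((λu. -2) x)) ((λz. ((λx. z) 2)) q))); E={p↦thunk(8, ∅)}; St=[thunk]⟩
4. ⟨T=((λx. ((λu. -2) x)) ((λz. ((λx. z) 2)) q)); E={q↦thunk(p, {p↦thunk(8, ∅)}), p↦thunk(8, ∅)}; St=∅⟩
5. ⟨T=(λx. ((λu. -2) x)); E={q↦thunk(p, {p↦thunk(8, ∅)}), p↦thunk(8, ∅)}; St=[thunk]⟩
6. ⟨T=((λu. -2) x); E={x↦thunk(((λz. ((λx. z) 2)) q), {q↦thunk(p, {p↦thunk(8, ∅)}), p↦thunk(8, ∅)}), q↦thunk(p, {p↦thunk(8, ∅)}), p↦thunk(8, ∅)}; St=∅⟩
7. ⟨T=(λu. -2); E={x↦thunk(((λz. ((λx. z) 2)) q), {q↦thunk(p, {p↦thunk(8, ∅)}), p↦thunk(8, ∅)}), q↦thunk(p, {p↦thunk(8, ∅)}), p↦thunk(8, ∅)}; St=[thunk]⟩
8. ⟨T=-2; E={u↦thunk(x, {x↦thunk(((λz. ((λx. z) 2)) q), {q↦thunk(p, {p↦thunk(8, ∅)}), p↦thunk(8, ∅)}), q↦thunk(p, {p↦thunk(8, ∅)}), p↦thunk(8, ∅)}), x↦thunk(((λz. ((λx. z) 2)) q), {q↦thunk(p, {p↦thunk(8, ∅)}), p↦thunk(8, ∅)}), q↦thunk(p, {p↦thunk(8, ∅)}), p↦thunk(8, ∅)}; St=∅⟩
→ final value -2

Answer: -2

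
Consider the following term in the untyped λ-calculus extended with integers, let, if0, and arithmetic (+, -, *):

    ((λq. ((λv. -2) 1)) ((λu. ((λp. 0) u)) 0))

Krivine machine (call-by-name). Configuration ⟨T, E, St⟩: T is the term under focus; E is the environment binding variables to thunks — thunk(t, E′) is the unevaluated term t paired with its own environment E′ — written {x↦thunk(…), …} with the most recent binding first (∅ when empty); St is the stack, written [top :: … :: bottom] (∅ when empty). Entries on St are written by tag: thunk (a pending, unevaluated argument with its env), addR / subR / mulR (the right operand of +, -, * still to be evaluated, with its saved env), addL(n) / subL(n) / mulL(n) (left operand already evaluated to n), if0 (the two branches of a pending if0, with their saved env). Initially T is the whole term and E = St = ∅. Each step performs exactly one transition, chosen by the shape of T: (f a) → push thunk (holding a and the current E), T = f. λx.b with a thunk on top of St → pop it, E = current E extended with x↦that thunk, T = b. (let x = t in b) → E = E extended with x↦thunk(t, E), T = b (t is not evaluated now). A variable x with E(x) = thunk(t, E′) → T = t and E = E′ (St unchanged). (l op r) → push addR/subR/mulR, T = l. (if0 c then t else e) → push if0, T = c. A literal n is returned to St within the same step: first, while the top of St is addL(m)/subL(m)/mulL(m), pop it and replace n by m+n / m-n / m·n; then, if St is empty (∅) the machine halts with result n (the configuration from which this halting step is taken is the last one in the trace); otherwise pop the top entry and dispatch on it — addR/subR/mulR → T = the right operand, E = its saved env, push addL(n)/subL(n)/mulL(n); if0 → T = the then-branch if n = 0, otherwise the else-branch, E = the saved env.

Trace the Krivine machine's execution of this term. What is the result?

Answer: -2

Derivation:
[0] [T=((λq. ((λv. -2) 1)) ((λu. ((λp. 0) u)) 0)) | E=∅ | St=∅]
[1] [T=(λq. ((λv. -2) 1)) | E=∅ | St=[thunk]]
[2] [T=((λv. -2) 1) | E={q↦thunk(((λu. ((λp. 0) u)) 0), ∅)} | St=∅]
[3] [T=(λv. -2) | E={q↦thunk(((λu. ((λp. 0) u)) 0), ∅)} | St=[thunk]]
[4] [T=-2 | E={v↦thunk(1, {q↦thunk(((λu. ((λp. 0) u)) 0), ∅)}), q↦thunk(((λu. ((λp. 0) u)) 0), ∅)} | St=∅]
→ final value -2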